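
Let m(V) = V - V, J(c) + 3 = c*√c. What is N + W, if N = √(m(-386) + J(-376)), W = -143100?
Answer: -143100 + √(-3 - 752*I*√94) ≈ -1.4304e+5 - 60.39*I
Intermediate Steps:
J(c) = -3 + c^(3/2) (J(c) = -3 + c*√c = -3 + c^(3/2))
m(V) = 0
N = √(-3 - 752*I*√94) (N = √(0 + (-3 + (-376)^(3/2))) = √(0 + (-3 - 752*I*√94)) = √(-3 - 752*I*√94) ≈ 60.365 - 60.39*I)
N + W = √(-3 - 752*I*√94) - 143100 = -143100 + √(-3 - 752*I*√94)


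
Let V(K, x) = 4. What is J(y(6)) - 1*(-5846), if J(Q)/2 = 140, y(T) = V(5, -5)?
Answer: 6126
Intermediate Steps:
y(T) = 4
J(Q) = 280 (J(Q) = 2*140 = 280)
J(y(6)) - 1*(-5846) = 280 - 1*(-5846) = 280 + 5846 = 6126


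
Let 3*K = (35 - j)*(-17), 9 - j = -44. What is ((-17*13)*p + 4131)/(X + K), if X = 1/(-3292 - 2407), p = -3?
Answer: 27321006/581297 ≈ 47.000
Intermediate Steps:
j = 53 (j = 9 - 1*(-44) = 9 + 44 = 53)
X = -1/5699 (X = 1/(-5699) = -1/5699 ≈ -0.00017547)
K = 102 (K = ((35 - 1*53)*(-17))/3 = ((35 - 53)*(-17))/3 = (-18*(-17))/3 = (1/3)*306 = 102)
((-17*13)*p + 4131)/(X + K) = (-17*13*(-3) + 4131)/(-1/5699 + 102) = (-221*(-3) + 4131)/(581297/5699) = (663 + 4131)*(5699/581297) = 4794*(5699/581297) = 27321006/581297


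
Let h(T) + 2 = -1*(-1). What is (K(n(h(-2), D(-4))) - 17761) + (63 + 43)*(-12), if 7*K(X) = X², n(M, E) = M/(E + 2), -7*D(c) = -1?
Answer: -4282418/225 ≈ -19033.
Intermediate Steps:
D(c) = ⅐ (D(c) = -⅐*(-1) = ⅐)
h(T) = -1 (h(T) = -2 - 1*(-1) = -2 + 1 = -1)
n(M, E) = M/(2 + E)
K(X) = X²/7
(K(n(h(-2), D(-4))) - 17761) + (63 + 43)*(-12) = ((-1/(2 + ⅐))²/7 - 17761) + (63 + 43)*(-12) = ((-1/15/7)²/7 - 17761) + 106*(-12) = ((-1*7/15)²/7 - 17761) - 1272 = ((-7/15)²/7 - 17761) - 1272 = ((⅐)*(49/225) - 17761) - 1272 = (7/225 - 17761) - 1272 = -3996218/225 - 1272 = -4282418/225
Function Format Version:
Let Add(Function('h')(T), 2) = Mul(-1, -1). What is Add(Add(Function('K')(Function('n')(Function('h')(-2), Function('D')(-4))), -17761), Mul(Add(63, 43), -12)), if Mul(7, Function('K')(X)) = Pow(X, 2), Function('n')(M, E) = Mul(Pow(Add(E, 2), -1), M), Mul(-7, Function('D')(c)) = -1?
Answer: Rational(-4282418, 225) ≈ -19033.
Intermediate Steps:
Function('D')(c) = Rational(1, 7) (Function('D')(c) = Mul(Rational(-1, 7), -1) = Rational(1, 7))
Function('h')(T) = -1 (Function('h')(T) = Add(-2, Mul(-1, -1)) = Add(-2, 1) = -1)
Function('n')(M, E) = Mul(M, Pow(Add(2, E), -1)) (Function('n')(M, E) = Mul(Pow(Add(2, E), -1), M) = Mul(M, Pow(Add(2, E), -1)))
Function('K')(X) = Mul(Rational(1, 7), Pow(X, 2))
Add(Add(Function('K')(Function('n')(Function('h')(-2), Function('D')(-4))), -17761), Mul(Add(63, 43), -12)) = Add(Add(Mul(Rational(1, 7), Pow(Mul(-1, Pow(Add(2, Rational(1, 7)), -1)), 2)), -17761), Mul(Add(63, 43), -12)) = Add(Add(Mul(Rational(1, 7), Pow(Mul(-1, Pow(Rational(15, 7), -1)), 2)), -17761), Mul(106, -12)) = Add(Add(Mul(Rational(1, 7), Pow(Mul(-1, Rational(7, 15)), 2)), -17761), -1272) = Add(Add(Mul(Rational(1, 7), Pow(Rational(-7, 15), 2)), -17761), -1272) = Add(Add(Mul(Rational(1, 7), Rational(49, 225)), -17761), -1272) = Add(Add(Rational(7, 225), -17761), -1272) = Add(Rational(-3996218, 225), -1272) = Rational(-4282418, 225)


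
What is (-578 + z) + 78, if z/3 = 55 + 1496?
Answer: 4153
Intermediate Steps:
z = 4653 (z = 3*(55 + 1496) = 3*1551 = 4653)
(-578 + z) + 78 = (-578 + 4653) + 78 = 4075 + 78 = 4153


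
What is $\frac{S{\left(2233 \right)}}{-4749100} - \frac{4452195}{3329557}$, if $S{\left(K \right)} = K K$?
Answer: $- \frac{311950848913}{130680984700} \approx -2.3871$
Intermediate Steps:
$S{\left(K \right)} = K^{2}$
$\frac{S{\left(2233 \right)}}{-4749100} - \frac{4452195}{3329557} = \frac{2233^{2}}{-4749100} - \frac{4452195}{3329557} = 4986289 \left(- \frac{1}{4749100}\right) - \frac{36795}{27517} = - \frac{4986289}{4749100} - \frac{36795}{27517} = - \frac{311950848913}{130680984700}$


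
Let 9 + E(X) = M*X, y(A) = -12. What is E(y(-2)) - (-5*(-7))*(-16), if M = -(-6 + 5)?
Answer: 539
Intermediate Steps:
M = 1 (M = -1*(-1) = 1)
E(X) = -9 + X (E(X) = -9 + 1*X = -9 + X)
E(y(-2)) - (-5*(-7))*(-16) = (-9 - 12) - (-5*(-7))*(-16) = -21 - 35*(-16) = -21 - 1*(-560) = -21 + 560 = 539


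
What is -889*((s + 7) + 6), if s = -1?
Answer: -10668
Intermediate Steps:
-889*((s + 7) + 6) = -889*((-1 + 7) + 6) = -889*(6 + 6) = -889*12 = -10668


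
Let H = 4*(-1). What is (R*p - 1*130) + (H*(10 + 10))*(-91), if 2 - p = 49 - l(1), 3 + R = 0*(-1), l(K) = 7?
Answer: 7270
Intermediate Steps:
R = -3 (R = -3 + 0*(-1) = -3 + 0 = -3)
H = -4
p = -40 (p = 2 - (49 - 1*7) = 2 - (49 - 7) = 2 - 1*42 = 2 - 42 = -40)
(R*p - 1*130) + (H*(10 + 10))*(-91) = (-3*(-40) - 1*130) - 4*(10 + 10)*(-91) = (120 - 130) - 4*20*(-91) = -10 - 80*(-91) = -10 + 7280 = 7270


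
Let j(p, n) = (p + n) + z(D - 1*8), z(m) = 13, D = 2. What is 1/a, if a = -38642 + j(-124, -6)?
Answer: -1/38759 ≈ -2.5800e-5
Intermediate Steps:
j(p, n) = 13 + n + p (j(p, n) = (p + n) + 13 = (n + p) + 13 = 13 + n + p)
a = -38759 (a = -38642 + (13 - 6 - 124) = -38642 - 117 = -38759)
1/a = 1/(-38759) = -1/38759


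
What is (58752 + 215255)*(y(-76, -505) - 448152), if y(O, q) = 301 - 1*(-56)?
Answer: -122698964565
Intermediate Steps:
y(O, q) = 357 (y(O, q) = 301 + 56 = 357)
(58752 + 215255)*(y(-76, -505) - 448152) = (58752 + 215255)*(357 - 448152) = 274007*(-447795) = -122698964565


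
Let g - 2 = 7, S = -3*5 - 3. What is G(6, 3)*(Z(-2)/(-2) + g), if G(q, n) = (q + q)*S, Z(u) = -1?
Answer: -2052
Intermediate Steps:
S = -18 (S = -15 - 3 = -18)
g = 9 (g = 2 + 7 = 9)
G(q, n) = -36*q (G(q, n) = (q + q)*(-18) = (2*q)*(-18) = -36*q)
G(6, 3)*(Z(-2)/(-2) + g) = (-36*6)*(-1/(-2) + 9) = -216*(-1*(-½) + 9) = -216*(½ + 9) = -216*19/2 = -2052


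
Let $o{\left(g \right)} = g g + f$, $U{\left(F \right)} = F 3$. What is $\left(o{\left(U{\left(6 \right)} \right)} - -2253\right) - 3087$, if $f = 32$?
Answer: $-478$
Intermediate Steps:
$U{\left(F \right)} = 3 F$
$o{\left(g \right)} = 32 + g^{2}$ ($o{\left(g \right)} = g g + 32 = g^{2} + 32 = 32 + g^{2}$)
$\left(o{\left(U{\left(6 \right)} \right)} - -2253\right) - 3087 = \left(\left(32 + \left(3 \cdot 6\right)^{2}\right) - -2253\right) - 3087 = \left(\left(32 + 18^{2}\right) + 2253\right) - 3087 = \left(\left(32 + 324\right) + 2253\right) - 3087 = \left(356 + 2253\right) - 3087 = 2609 - 3087 = -478$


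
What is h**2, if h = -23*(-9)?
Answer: 42849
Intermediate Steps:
h = 207
h**2 = 207**2 = 42849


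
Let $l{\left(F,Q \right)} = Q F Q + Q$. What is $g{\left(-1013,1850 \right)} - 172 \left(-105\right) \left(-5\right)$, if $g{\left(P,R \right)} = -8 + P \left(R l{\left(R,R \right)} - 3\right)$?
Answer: $-11865785298329769$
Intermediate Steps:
$l{\left(F,Q \right)} = Q + F Q^{2}$ ($l{\left(F,Q \right)} = F Q Q + Q = F Q^{2} + Q = Q + F Q^{2}$)
$g{\left(P,R \right)} = -8 + P \left(-3 + R^{2} \left(1 + R^{2}\right)\right)$ ($g{\left(P,R \right)} = -8 + P \left(R R \left(1 + R R\right) - 3\right) = -8 + P \left(R R \left(1 + R^{2}\right) - 3\right) = -8 + P \left(R^{2} \left(1 + R^{2}\right) - 3\right) = -8 + P \left(-3 + R^{2} \left(1 + R^{2}\right)\right)$)
$g{\left(-1013,1850 \right)} - 172 \left(-105\right) \left(-5\right) = \left(-8 - -3039 - 1013 \cdot 1850^{2} \left(1 + 1850^{2}\right)\right) - 172 \left(-105\right) \left(-5\right) = \left(-8 + 3039 - 3466992500 \left(1 + 3422500\right)\right) - \left(-18060\right) \left(-5\right) = \left(-8 + 3039 - 3466992500 \cdot 3422501\right) - 90300 = \left(-8 + 3039 - 11865785298242500\right) - 90300 = -11865785298239469 - 90300 = -11865785298329769$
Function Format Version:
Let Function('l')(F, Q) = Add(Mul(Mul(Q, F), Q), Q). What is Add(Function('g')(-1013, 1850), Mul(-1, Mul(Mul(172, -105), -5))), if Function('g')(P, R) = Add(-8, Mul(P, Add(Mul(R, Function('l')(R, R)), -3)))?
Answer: -11865785298329769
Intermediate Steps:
Function('l')(F, Q) = Add(Q, Mul(F, Pow(Q, 2))) (Function('l')(F, Q) = Add(Mul(Mul(F, Q), Q), Q) = Add(Mul(F, Pow(Q, 2)), Q) = Add(Q, Mul(F, Pow(Q, 2))))
Function('g')(P, R) = Add(-8, Mul(P, Add(-3, Mul(Pow(R, 2), Add(1, Pow(R, 2)))))) (Function('g')(P, R) = Add(-8, Mul(P, Add(Mul(R, Mul(R, Add(1, Mul(R, R)))), -3))) = Add(-8, Mul(P, Add(Mul(R, Mul(R, Add(1, Pow(R, 2)))), -3))) = Add(-8, Mul(P, Add(Mul(Pow(R, 2), Add(1, Pow(R, 2))), -3))) = Add(-8, Mul(P, Add(-3, Mul(Pow(R, 2), Add(1, Pow(R, 2)))))))
Add(Function('g')(-1013, 1850), Mul(-1, Mul(Mul(172, -105), -5))) = Add(Add(-8, Mul(-3, -1013), Mul(-1013, Pow(1850, 2), Add(1, Pow(1850, 2)))), Mul(-1, Mul(Mul(172, -105), -5))) = Add(Add(-8, 3039, Mul(-1013, 3422500, Add(1, 3422500))), Mul(-1, Mul(-18060, -5))) = Add(Add(-8, 3039, Mul(-1013, 3422500, 3422501)), Mul(-1, 90300)) = Add(Add(-8, 3039, -11865785298242500), -90300) = Add(-11865785298239469, -90300) = -11865785298329769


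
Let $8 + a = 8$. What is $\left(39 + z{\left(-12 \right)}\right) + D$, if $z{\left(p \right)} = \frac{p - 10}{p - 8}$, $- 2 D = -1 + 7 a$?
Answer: $\frac{203}{5} \approx 40.6$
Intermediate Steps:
$a = 0$ ($a = -8 + 8 = 0$)
$D = \frac{1}{2}$ ($D = - \frac{-1 + 7 \cdot 0}{2} = - \frac{-1 + 0}{2} = \left(- \frac{1}{2}\right) \left(-1\right) = \frac{1}{2} \approx 0.5$)
$z{\left(p \right)} = \frac{-10 + p}{-8 + p}$
$\left(39 + z{\left(-12 \right)}\right) + D = \left(39 + \frac{-10 - 12}{-8 - 12}\right) + \frac{1}{2} = \left(39 + \frac{1}{-20} \left(-22\right)\right) + \frac{1}{2} = \left(39 - - \frac{11}{10}\right) + \frac{1}{2} = \left(39 + \frac{11}{10}\right) + \frac{1}{2} = \frac{401}{10} + \frac{1}{2} = \frac{203}{5}$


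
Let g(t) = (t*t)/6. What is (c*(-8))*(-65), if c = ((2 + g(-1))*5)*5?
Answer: 84500/3 ≈ 28167.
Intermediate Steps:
g(t) = t²/6 (g(t) = t²*(⅙) = t²/6)
c = 325/6 (c = ((2 + (⅙)*(-1)²)*5)*5 = ((2 + (⅙)*1)*5)*5 = ((2 + ⅙)*5)*5 = ((13/6)*5)*5 = (65/6)*5 = 325/6 ≈ 54.167)
(c*(-8))*(-65) = ((325/6)*(-8))*(-65) = -1300/3*(-65) = 84500/3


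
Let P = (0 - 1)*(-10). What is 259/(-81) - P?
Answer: -1069/81 ≈ -13.198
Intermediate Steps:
P = 10 (P = -1*(-10) = 10)
259/(-81) - P = 259/(-81) - 1*10 = 259*(-1/81) - 10 = -259/81 - 10 = -1069/81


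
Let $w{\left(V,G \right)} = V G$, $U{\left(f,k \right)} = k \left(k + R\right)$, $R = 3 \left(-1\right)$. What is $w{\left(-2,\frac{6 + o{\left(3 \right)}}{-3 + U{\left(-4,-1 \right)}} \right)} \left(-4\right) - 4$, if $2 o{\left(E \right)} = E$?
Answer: $56$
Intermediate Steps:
$R = -3$
$o{\left(E \right)} = \frac{E}{2}$
$U{\left(f,k \right)} = k \left(-3 + k\right)$ ($U{\left(f,k \right)} = k \left(k - 3\right) = k \left(-3 + k\right)$)
$w{\left(V,G \right)} = G V$
$w{\left(-2,\frac{6 + o{\left(3 \right)}}{-3 + U{\left(-4,-1 \right)}} \right)} \left(-4\right) - 4 = \frac{6 + \frac{1}{2} \cdot 3}{-3 - \left(-3 - 1\right)} \left(-2\right) \left(-4\right) - 4 = \frac{6 + \frac{3}{2}}{-3 - -4} \left(-2\right) \left(-4\right) - 4 = \frac{15}{2 \left(-3 + 4\right)} \left(-2\right) \left(-4\right) - 4 = \frac{15}{2 \cdot 1} \left(-2\right) \left(-4\right) - 4 = \frac{15}{2} \cdot 1 \left(-2\right) \left(-4\right) - 4 = \frac{15}{2} \left(-2\right) \left(-4\right) - 4 = \left(-15\right) \left(-4\right) - 4 = 60 - 4 = 56$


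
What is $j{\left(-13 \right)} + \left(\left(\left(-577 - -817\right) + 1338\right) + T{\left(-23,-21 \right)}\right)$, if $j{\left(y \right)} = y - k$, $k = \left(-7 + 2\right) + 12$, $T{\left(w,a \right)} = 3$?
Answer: $1561$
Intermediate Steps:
$k = 7$ ($k = -5 + 12 = 7$)
$j{\left(y \right)} = -7 + y$ ($j{\left(y \right)} = y - 7 = -7 + y$)
$j{\left(-13 \right)} + \left(\left(\left(-577 - -817\right) + 1338\right) + T{\left(-23,-21 \right)}\right) = \left(-7 - 13\right) + \left(\left(\left(-577 - -817\right) + 1338\right) + 3\right) = -20 + \left(\left(\left(-577 + 817\right) + 1338\right) + 3\right) = -20 + \left(\left(240 + 1338\right) + 3\right) = -20 + \left(1578 + 3\right) = -20 + 1581 = 1561$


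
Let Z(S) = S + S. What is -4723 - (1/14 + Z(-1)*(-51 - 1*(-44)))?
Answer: -66319/14 ≈ -4737.1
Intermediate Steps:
Z(S) = 2*S
-4723 - (1/14 + Z(-1)*(-51 - 1*(-44))) = -4723 - (1/14 + (2*(-1))*(-51 - 1*(-44))) = -4723 - (1/14 - 2*(-51 + 44)) = -4723 - (1/14 - 2*(-7)) = -4723 - (1/14 + 14) = -4723 - 1*197/14 = -4723 - 197/14 = -66319/14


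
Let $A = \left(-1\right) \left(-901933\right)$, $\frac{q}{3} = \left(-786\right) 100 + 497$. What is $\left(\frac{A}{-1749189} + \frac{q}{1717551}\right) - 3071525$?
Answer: $- \frac{1025316665502277051}{333813479571} \approx -3.0715 \cdot 10^{6}$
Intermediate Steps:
$q = -234309$ ($q = 3 \left(\left(-786\right) 100 + 497\right) = 3 \left(-78600 + 497\right) = 3 \left(-78103\right) = -234309$)
$A = 901933$
$\left(\frac{A}{-1749189} + \frac{q}{1717551}\right) - 3071525 = \left(\frac{901933}{-1749189} - \frac{234309}{1717551}\right) - 3071525 = \left(901933 \left(- \frac{1}{1749189}\right) - \frac{78103}{572517}\right) - 3071525 = \left(- \frac{901933}{1749189} - \frac{78103}{572517}\right) - 3071525 = - \frac{217662961276}{333813479571} - 3071525 = - \frac{1025316665502277051}{333813479571}$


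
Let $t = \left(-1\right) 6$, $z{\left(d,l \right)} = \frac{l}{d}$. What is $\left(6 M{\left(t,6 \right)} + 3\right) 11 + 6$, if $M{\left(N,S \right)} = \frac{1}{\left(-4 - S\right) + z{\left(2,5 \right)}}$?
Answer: $\frac{151}{5} \approx 30.2$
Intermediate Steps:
$t = -6$
$M{\left(N,S \right)} = \frac{1}{- \frac{3}{2} - S}$ ($M{\left(N,S \right)} = \frac{1}{\left(-4 - S\right) + \frac{5}{2}} = \frac{1}{- \frac{3}{2} - S}$)
$\left(6 M{\left(t,6 \right)} + 3\right) 11 + 6 = \left(6 \left(- \frac{2}{3 + 2 \cdot 6}\right) + 3\right) 11 + 6 = \left(6 \left(- \frac{2}{3 + 12}\right) + 3\right) 11 + 6 = \left(6 \left(- \frac{2}{15}\right) + 3\right) 11 + 6 = \left(- \frac{4}{5} + 3\right) 11 + 6 = \frac{11}{5} \cdot 11 + 6 = \frac{121}{5} + 6 = \frac{151}{5}$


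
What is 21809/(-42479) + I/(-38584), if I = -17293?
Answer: -106889109/1639009736 ≈ -0.065216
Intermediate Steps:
21809/(-42479) + I/(-38584) = 21809/(-42479) - 17293/(-38584) = 21809*(-1/42479) - 17293*(-1/38584) = -21809/42479 + 17293/38584 = -106889109/1639009736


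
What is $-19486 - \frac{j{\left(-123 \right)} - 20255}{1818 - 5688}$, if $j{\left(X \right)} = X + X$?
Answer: $- \frac{75431321}{3870} \approx -19491.0$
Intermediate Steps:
$j{\left(X \right)} = 2 X$
$-19486 - \frac{j{\left(-123 \right)} - 20255}{1818 - 5688} = -19486 - \frac{2 \left(-123\right) - 20255}{1818 - 5688} = -19486 - \frac{-246 - 20255}{-3870} = -19486 - \left(-20501\right) \left(- \frac{1}{3870}\right) = -19486 - \frac{20501}{3870} = - \frac{75431321}{3870}$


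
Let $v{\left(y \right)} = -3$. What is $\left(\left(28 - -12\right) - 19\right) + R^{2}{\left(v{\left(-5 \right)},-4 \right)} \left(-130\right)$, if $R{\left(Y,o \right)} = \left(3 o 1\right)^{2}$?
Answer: $-2695659$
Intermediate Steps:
$R{\left(Y,o \right)} = 9 o^{2}$ ($R{\left(Y,o \right)} = \left(3 o\right)^{2} = 9 o^{2}$)
$\left(\left(28 - -12\right) - 19\right) + R^{2}{\left(v{\left(-5 \right)},-4 \right)} \left(-130\right) = \left(\left(28 - -12\right) - 19\right) + \left(9 \left(-4\right)^{2}\right)^{2} \left(-130\right) = \left(\left(28 + 12\right) - 19\right) + \left(9 \cdot 16\right)^{2} \left(-130\right) = \left(40 - 19\right) + 144^{2} \left(-130\right) = 21 + 20736 \left(-130\right) = 21 - 2695680 = -2695659$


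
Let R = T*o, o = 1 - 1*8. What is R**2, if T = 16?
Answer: 12544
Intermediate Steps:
o = -7 (o = 1 - 8 = -7)
R = -112 (R = 16*(-7) = -112)
R**2 = (-112)**2 = 12544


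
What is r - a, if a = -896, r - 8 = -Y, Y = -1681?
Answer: 2585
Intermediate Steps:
r = 1689 (r = 8 - 1*(-1681) = 8 + 1681 = 1689)
r - a = 1689 - 1*(-896) = 1689 + 896 = 2585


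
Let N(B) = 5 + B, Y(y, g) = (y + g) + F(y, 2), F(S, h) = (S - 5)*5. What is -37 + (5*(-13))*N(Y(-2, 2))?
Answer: 1913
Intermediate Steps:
F(S, h) = -25 + 5*S (F(S, h) = (-5 + S)*5 = -25 + 5*S)
Y(y, g) = -25 + g + 6*y (Y(y, g) = (y + g) + (-25 + 5*y) = (g + y) + (-25 + 5*y) = -25 + g + 6*y)
-37 + (5*(-13))*N(Y(-2, 2)) = -37 + (5*(-13))*(5 + (-25 + 2 + 6*(-2))) = -37 - 65*(5 + (-25 + 2 - 12)) = -37 - 65*(5 - 35) = -37 - 65*(-30) = -37 + 1950 = 1913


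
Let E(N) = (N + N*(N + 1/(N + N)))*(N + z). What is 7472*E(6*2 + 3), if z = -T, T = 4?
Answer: 19767176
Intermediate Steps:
z = -4 (z = -1*4 = -4)
E(N) = (-4 + N)*(N + N*(N + 1/(2*N))) (E(N) = (N + N*(N + 1/(N + N)))*(N - 4) = (N + N*(N + 1/(2*N)))*(-4 + N) = (-4 + N)*(N + N*(N + 1/(2*N))))
7472*E(6*2 + 3) = 7472*(-2 + (6*2 + 3)³ - 3*(6*2 + 3)² - 7*(6*2 + 3)/2) = 7472*(-2 + (12 + 3)³ - 3*(12 + 3)² - 7*(12 + 3)/2) = 7472*(-2 + 15³ - 3*15² - 7/2*15) = 7472*(-2 + 3375 - 3*225 - 105/2) = 7472*(-2 + 3375 - 675 - 105/2) = 7472*(5291/2) = 19767176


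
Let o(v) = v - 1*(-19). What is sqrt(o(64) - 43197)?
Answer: I*sqrt(43114) ≈ 207.64*I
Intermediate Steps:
o(v) = 19 + v (o(v) = v + 19 = 19 + v)
sqrt(o(64) - 43197) = sqrt((19 + 64) - 43197) = sqrt(83 - 43197) = sqrt(-43114) = I*sqrt(43114)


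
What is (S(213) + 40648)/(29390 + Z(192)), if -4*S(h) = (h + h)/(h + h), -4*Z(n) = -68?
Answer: 162591/117628 ≈ 1.3822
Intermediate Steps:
Z(n) = 17 (Z(n) = -1/4*(-68) = 17)
S(h) = -1/4 (S(h) = -(h + h)/(4*(h + h)) = -2*h/(4*(2*h)) = -2*h*1/(2*h)/4 = -1/4*1 = -1/4)
(S(213) + 40648)/(29390 + Z(192)) = (-1/4 + 40648)/(29390 + 17) = (162591/4)/29407 = (162591/4)*(1/29407) = 162591/117628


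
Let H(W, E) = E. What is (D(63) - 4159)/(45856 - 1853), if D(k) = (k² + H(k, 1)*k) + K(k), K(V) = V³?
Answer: 249920/44003 ≈ 5.6796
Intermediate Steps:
D(k) = k + k² + k³ (D(k) = (k² + 1*k) + k³ = (k² + k) + k³ = (k + k²) + k³ = k + k² + k³)
(D(63) - 4159)/(45856 - 1853) = (63*(1 + 63 + 63²) - 4159)/(45856 - 1853) = (63*(1 + 63 + 3969) - 4159)/44003 = (63*4033 - 4159)*(1/44003) = (254079 - 4159)*(1/44003) = 249920*(1/44003) = 249920/44003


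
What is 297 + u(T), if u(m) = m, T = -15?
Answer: 282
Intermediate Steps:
297 + u(T) = 297 - 15 = 282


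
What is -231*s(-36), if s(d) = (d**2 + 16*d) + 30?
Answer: -173250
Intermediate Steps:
s(d) = 30 + d**2 + 16*d
-231*s(-36) = -231*(30 + (-36)**2 + 16*(-36)) = -231*(30 + 1296 - 576) = -231*750 = -173250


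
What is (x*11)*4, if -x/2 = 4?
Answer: -352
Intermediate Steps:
x = -8 (x = -2*4 = -8)
(x*11)*4 = -8*11*4 = -88*4 = -352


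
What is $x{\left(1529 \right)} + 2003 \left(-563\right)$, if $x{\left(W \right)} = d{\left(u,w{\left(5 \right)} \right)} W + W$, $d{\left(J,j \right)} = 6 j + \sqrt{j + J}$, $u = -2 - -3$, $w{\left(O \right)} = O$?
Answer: $-1080290 + 1529 \sqrt{6} \approx -1.0765 \cdot 10^{6}$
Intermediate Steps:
$u = 1$ ($u = -2 + 3 = 1$)
$d{\left(J,j \right)} = \sqrt{J + j} + 6 j$ ($d{\left(J,j \right)} = 6 j + \sqrt{J + j} = \sqrt{J + j} + 6 j$)
$x{\left(W \right)} = W + W \left(30 + \sqrt{6}\right)$ ($x{\left(W \right)} = \left(\sqrt{1 + 5} + 6 \cdot 5\right) W + W = \left(\sqrt{6} + 30\right) W + W = \left(30 + \sqrt{6}\right) W + W = W \left(30 + \sqrt{6}\right) + W = W + W \left(30 + \sqrt{6}\right)$)
$x{\left(1529 \right)} + 2003 \left(-563\right) = 1529 \left(31 + \sqrt{6}\right) + 2003 \left(-563\right) = \left(47399 + 1529 \sqrt{6}\right) - 1127689 = -1080290 + 1529 \sqrt{6}$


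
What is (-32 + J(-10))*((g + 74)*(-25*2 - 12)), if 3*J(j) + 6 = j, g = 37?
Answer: 256928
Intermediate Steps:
J(j) = -2 + j/3
(-32 + J(-10))*((g + 74)*(-25*2 - 12)) = (-32 + (-2 + (⅓)*(-10)))*((37 + 74)*(-25*2 - 12)) = (-32 + (-2 - 10/3))*(111*(-50 - 12)) = (-32 - 16/3)*(111*(-62)) = -112/3*(-6882) = 256928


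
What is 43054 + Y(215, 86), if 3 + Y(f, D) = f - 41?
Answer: 43225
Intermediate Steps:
Y(f, D) = -44 + f (Y(f, D) = -3 + (f - 41) = -3 + (-41 + f) = -44 + f)
43054 + Y(215, 86) = 43054 + (-44 + 215) = 43054 + 171 = 43225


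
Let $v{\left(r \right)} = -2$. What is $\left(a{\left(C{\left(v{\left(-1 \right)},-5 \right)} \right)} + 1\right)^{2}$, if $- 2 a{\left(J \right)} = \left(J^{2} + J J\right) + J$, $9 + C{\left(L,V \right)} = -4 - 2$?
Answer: $\frac{187489}{4} \approx 46872.0$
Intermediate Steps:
$C{\left(L,V \right)} = -15$ ($C{\left(L,V \right)} = -9 - 6 = -15$)
$a{\left(J \right)} = - J^{2} - \frac{J}{2}$ ($a{\left(J \right)} = - \frac{\left(J^{2} + J J\right) + J}{2} = - \frac{\left(J^{2} + J^{2}\right) + J}{2} = - \frac{2 J^{2} + J}{2} = - \frac{J + 2 J^{2}}{2} = - J^{2} - \frac{J}{2}$)
$\left(a{\left(C{\left(v{\left(-1 \right)},-5 \right)} \right)} + 1\right)^{2} = \left(\left(-1\right) \left(-15\right) \left(\frac{1}{2} - 15\right) + 1\right)^{2} = \left(\left(-1\right) \left(-15\right) \left(- \frac{29}{2}\right) + 1\right)^{2} = \left(- \frac{435}{2} + 1\right)^{2} = \left(- \frac{433}{2}\right)^{2} = \frac{187489}{4}$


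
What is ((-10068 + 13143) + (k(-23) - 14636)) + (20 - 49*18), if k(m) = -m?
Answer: -12400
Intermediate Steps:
((-10068 + 13143) + (k(-23) - 14636)) + (20 - 49*18) = ((-10068 + 13143) + (-1*(-23) - 14636)) + (20 - 49*18) = (3075 + (23 - 14636)) + (20 - 882) = (3075 - 14613) - 862 = -11538 - 862 = -12400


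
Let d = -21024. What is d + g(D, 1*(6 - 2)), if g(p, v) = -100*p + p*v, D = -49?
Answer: -16320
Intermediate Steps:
d + g(D, 1*(6 - 2)) = -21024 - 49*(-100 + 1*(6 - 2)) = -21024 - 49*(-100 + 1*4) = -21024 - 49*(-100 + 4) = -21024 - 49*(-96) = -21024 + 4704 = -16320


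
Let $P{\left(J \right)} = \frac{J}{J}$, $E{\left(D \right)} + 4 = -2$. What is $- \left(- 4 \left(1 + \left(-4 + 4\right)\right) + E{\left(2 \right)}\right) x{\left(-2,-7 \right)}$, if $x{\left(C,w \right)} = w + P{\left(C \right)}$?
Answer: $-60$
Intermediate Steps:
$E{\left(D \right)} = -6$ ($E{\left(D \right)} = -4 - 2 = -6$)
$P{\left(J \right)} = 1$
$x{\left(C,w \right)} = 1 + w$ ($x{\left(C,w \right)} = w + 1 = 1 + w$)
$- \left(- 4 \left(1 + \left(-4 + 4\right)\right) + E{\left(2 \right)}\right) x{\left(-2,-7 \right)} = - \left(- 4 \left(1 + \left(-4 + 4\right)\right) - 6\right) \left(1 - 7\right) = - \left(- 4 \left(1 + 0\right) - 6\right) \left(-6\right) = - \left(\left(-4\right) 1 - 6\right) \left(-6\right) = - \left(-4 - 6\right) \left(-6\right) = - \left(-10\right) \left(-6\right) = \left(-1\right) 60 = -60$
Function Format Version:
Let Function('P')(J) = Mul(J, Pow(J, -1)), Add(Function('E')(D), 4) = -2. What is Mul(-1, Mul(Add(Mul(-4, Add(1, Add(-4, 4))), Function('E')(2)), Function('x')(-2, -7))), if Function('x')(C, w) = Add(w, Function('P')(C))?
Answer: -60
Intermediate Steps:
Function('E')(D) = -6 (Function('E')(D) = Add(-4, -2) = -6)
Function('P')(J) = 1
Function('x')(C, w) = Add(1, w) (Function('x')(C, w) = Add(w, 1) = Add(1, w))
Mul(-1, Mul(Add(Mul(-4, Add(1, Add(-4, 4))), Function('E')(2)), Function('x')(-2, -7))) = Mul(-1, Mul(Add(Mul(-4, Add(1, Add(-4, 4))), -6), Add(1, -7))) = Mul(-1, Mul(Add(Mul(-4, Add(1, 0)), -6), -6)) = Mul(-1, Mul(Add(Mul(-4, 1), -6), -6)) = Mul(-1, Mul(Add(-4, -6), -6)) = Mul(-1, Mul(-10, -6)) = Mul(-1, 60) = -60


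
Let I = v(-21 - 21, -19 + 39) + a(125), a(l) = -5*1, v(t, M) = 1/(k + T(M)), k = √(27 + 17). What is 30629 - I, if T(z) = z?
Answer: 2726421/89 + √11/178 ≈ 30634.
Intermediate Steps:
k = 2*√11 (k = √44 = 2*√11 ≈ 6.6332)
v(t, M) = 1/(M + 2*√11) (v(t, M) = 1/(2*√11 + M) = 1/(M + 2*√11))
a(l) = -5
I = -5 + 1/(20 + 2*√11) (I = 1/((-19 + 39) + 2*√11) - 5 = 1/(20 + 2*√11) - 5 = -5 + 1/(20 + 2*√11) ≈ -4.9625)
30629 - I = 30629 - (-440/89 - √11/178) = 30629 + (440/89 + √11/178) = 2726421/89 + √11/178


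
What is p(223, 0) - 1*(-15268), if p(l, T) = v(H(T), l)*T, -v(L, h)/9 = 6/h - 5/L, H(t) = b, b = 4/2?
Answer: 15268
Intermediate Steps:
b = 2 (b = 4*(½) = 2)
H(t) = 2
v(L, h) = -54/h + 45/L (v(L, h) = -9*(6/h - 5/L) = -9*(-5/L + 6/h) = -54/h + 45/L)
p(l, T) = T*(45/2 - 54/l) (p(l, T) = (-54/l + 45/2)*T = (45/2 - 54/l)*T = T*(45/2 - 54/l))
p(223, 0) - 1*(-15268) = ((45/2)*0 - 54*0/223) - 1*(-15268) = (0 - 54*0*1/223) + 15268 = (0 + 0) + 15268 = 0 + 15268 = 15268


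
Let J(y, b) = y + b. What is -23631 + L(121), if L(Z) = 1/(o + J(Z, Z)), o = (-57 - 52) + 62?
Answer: -4608044/195 ≈ -23631.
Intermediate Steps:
J(y, b) = b + y
o = -47 (o = -109 + 62 = -47)
L(Z) = 1/(-47 + 2*Z) (L(Z) = 1/(-47 + (Z + Z)) = 1/(-47 + 2*Z))
-23631 + L(121) = -23631 + 1/(-47 + 2*121) = -23631 + 1/(-47 + 242) = -23631 + 1/195 = -4608044/195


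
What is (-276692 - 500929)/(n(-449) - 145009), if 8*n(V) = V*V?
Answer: 6220968/958471 ≈ 6.4905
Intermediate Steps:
n(V) = V**2/8 (n(V) = (V*V)/8 = V**2/8)
(-276692 - 500929)/(n(-449) - 145009) = (-276692 - 500929)/((1/8)*(-449)**2 - 145009) = -777621/((1/8)*201601 - 145009) = -777621/(201601/8 - 145009) = -777621/(-958471/8) = -777621*(-8/958471) = 6220968/958471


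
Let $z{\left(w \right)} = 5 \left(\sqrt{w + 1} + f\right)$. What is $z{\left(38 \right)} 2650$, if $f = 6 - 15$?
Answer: $-119250 + 13250 \sqrt{39} \approx -36504.0$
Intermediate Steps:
$f = -9$ ($f = 6 - 15 = -9$)
$z{\left(w \right)} = -45 + 5 \sqrt{1 + w}$ ($z{\left(w \right)} = 5 \left(\sqrt{w + 1} - 9\right) = 5 \left(\sqrt{1 + w} - 9\right) = 5 \left(-9 + \sqrt{1 + w}\right) = -45 + 5 \sqrt{1 + w}$)
$z{\left(38 \right)} 2650 = \left(-45 + 5 \sqrt{1 + 38}\right) 2650 = \left(-45 + 5 \sqrt{39}\right) 2650 = -119250 + 13250 \sqrt{39}$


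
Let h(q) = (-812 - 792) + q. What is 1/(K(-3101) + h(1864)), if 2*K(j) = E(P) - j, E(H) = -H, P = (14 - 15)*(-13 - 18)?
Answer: 1/1795 ≈ 0.00055710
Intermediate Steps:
h(q) = -1604 + q
P = 31 (P = -1*(-31) = 31)
K(j) = -31/2 - j/2 (K(j) = (-1*31 - j)/2 = (-31 - j)/2 = -31/2 - j/2)
1/(K(-3101) + h(1864)) = 1/((-31/2 - ½*(-3101)) + (-1604 + 1864)) = 1/((-31/2 + 3101/2) + 260) = 1/(1535 + 260) = 1/1795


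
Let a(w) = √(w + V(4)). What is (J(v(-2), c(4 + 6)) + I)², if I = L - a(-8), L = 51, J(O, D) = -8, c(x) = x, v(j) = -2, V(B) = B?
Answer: 1845 - 172*I ≈ 1845.0 - 172.0*I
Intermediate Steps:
a(w) = √(4 + w) (a(w) = √(w + 4) = √(4 + w))
I = 51 - 2*I (I = 51 - √(4 - 8) = 51 - √(-4) = 51 - 2*I ≈ 51.0 - 2.0*I)
(J(v(-2), c(4 + 6)) + I)² = (-8 + (51 - 2*I))² = (43 - 2*I)²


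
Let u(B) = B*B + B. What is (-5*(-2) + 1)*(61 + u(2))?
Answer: 737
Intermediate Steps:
u(B) = B + B² (u(B) = B² + B = B + B²)
(-5*(-2) + 1)*(61 + u(2)) = (-5*(-2) + 1)*(61 + 2*(1 + 2)) = (10 + 1)*(61 + 2*3) = 11*(61 + 6) = 11*67 = 737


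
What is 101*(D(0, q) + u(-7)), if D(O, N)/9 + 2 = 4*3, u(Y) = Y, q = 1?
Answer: 8383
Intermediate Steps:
D(O, N) = 90 (D(O, N) = -18 + 9*(4*3) = -18 + 9*12 = -18 + 108 = 90)
101*(D(0, q) + u(-7)) = 101*(90 - 7) = 101*83 = 8383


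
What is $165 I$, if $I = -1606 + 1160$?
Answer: $-73590$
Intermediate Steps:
$I = -446$
$165 I = 165 \left(-446\right) = -73590$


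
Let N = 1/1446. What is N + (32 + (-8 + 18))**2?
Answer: 2550745/1446 ≈ 1764.0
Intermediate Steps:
N = 1/1446 ≈ 0.00069156
N + (32 + (-8 + 18))**2 = 1/1446 + (32 + (-8 + 18))**2 = 1/1446 + (32 + 10)**2 = 1/1446 + 42**2 = 1/1446 + 1764 = 2550745/1446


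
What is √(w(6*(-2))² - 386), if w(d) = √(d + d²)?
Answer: I*√254 ≈ 15.937*I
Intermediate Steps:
√(w(6*(-2))² - 386) = √((√((6*(-2))*(1 + 6*(-2))))² - 386) = √((√(-12*(1 - 12)))² - 386) = √((√(-12*(-11)))² - 386) = √((√132)² - 386) = √((2*√33)² - 386) = √(132 - 386) = √(-254) = I*√254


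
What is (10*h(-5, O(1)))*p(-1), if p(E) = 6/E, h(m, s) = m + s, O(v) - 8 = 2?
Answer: -300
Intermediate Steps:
O(v) = 10 (O(v) = 8 + 2 = 10)
(10*h(-5, O(1)))*p(-1) = (10*(-5 + 10))*(6/(-1)) = (10*5)*(6*(-1)) = 50*(-6) = -300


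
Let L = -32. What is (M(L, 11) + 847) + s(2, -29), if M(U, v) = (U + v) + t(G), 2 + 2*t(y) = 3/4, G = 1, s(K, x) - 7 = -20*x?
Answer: 11299/8 ≈ 1412.4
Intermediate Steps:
s(K, x) = 7 - 20*x
t(y) = -5/8 (t(y) = -1 + (3/4)/2 = -1 + (3*(¼))/2 = -1 + (½)*(¾) = -1 + 3/8 = -5/8)
M(U, v) = -5/8 + U + v (M(U, v) = (U + v) - 5/8 = -5/8 + U + v)
(M(L, 11) + 847) + s(2, -29) = ((-5/8 - 32 + 11) + 847) + (7 - 20*(-29)) = (-173/8 + 847) + (7 + 580) = 6603/8 + 587 = 11299/8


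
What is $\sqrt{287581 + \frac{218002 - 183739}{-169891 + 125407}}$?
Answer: $\frac{\sqrt{15807536371429}}{7414} \approx 536.26$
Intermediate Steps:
$\sqrt{287581 + \frac{218002 - 183739}{-169891 + 125407}} = \sqrt{287581 + \frac{34263}{-44484}} = \sqrt{287581 + 34263 \left(- \frac{1}{44484}\right)} = \sqrt{287581 - \frac{11421}{14828}} = \sqrt{\frac{4264239647}{14828}} = \frac{\sqrt{15807536371429}}{7414}$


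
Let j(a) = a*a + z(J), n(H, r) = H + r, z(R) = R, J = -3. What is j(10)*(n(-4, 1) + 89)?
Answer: 8342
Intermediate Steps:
j(a) = -3 + a² (j(a) = a*a - 3 = a² - 3 = -3 + a²)
j(10)*(n(-4, 1) + 89) = (-3 + 10²)*((-4 + 1) + 89) = (-3 + 100)*(-3 + 89) = 97*86 = 8342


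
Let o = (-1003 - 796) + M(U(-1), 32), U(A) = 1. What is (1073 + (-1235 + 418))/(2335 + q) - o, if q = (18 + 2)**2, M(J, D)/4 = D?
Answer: 4570441/2735 ≈ 1671.1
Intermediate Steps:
M(J, D) = 4*D
q = 400 (q = 20**2 = 400)
o = -1671 (o = (-1003 - 796) + 4*32 = -1799 + 128 = -1671)
(1073 + (-1235 + 418))/(2335 + q) - o = (1073 + (-1235 + 418))/(2335 + 400) - 1*(-1671) = (1073 - 817)/2735 + 1671 = 256*(1/2735) + 1671 = 256/2735 + 1671 = 4570441/2735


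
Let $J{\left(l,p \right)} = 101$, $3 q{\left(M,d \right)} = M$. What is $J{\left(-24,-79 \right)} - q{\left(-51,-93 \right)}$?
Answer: $118$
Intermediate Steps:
$q{\left(M,d \right)} = \frac{M}{3}$
$J{\left(-24,-79 \right)} - q{\left(-51,-93 \right)} = 101 - \frac{1}{3} \left(-51\right) = 101 - -17 = 101 + 17 = 118$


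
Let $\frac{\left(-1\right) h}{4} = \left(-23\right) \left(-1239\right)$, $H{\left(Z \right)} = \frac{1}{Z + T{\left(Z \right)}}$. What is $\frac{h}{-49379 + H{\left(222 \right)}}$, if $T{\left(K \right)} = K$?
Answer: $\frac{50610672}{21924275} \approx 2.3084$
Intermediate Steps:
$H{\left(Z \right)} = \frac{1}{2 Z}$ ($H{\left(Z \right)} = \frac{1}{Z + Z} = \frac{1}{2 Z}$)
$h = -113988$ ($h = - 4 \left(\left(-23\right) \left(-1239\right)\right) = \left(-4\right) 28497 = -113988$)
$\frac{h}{-49379 + H{\left(222 \right)}} = - \frac{113988}{-49379 + \frac{1}{2 \cdot 222}} = - \frac{113988}{-49379 + \frac{1}{2} \cdot \frac{1}{222}} = - \frac{113988}{-49379 + \frac{1}{444}} = - \frac{113988}{- \frac{21924275}{444}} = \left(-113988\right) \left(- \frac{444}{21924275}\right) = \frac{50610672}{21924275}$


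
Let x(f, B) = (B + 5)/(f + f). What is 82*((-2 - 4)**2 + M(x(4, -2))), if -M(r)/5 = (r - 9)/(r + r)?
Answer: 7667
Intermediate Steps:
x(f, B) = (5 + B)/(2*f) (x(f, B) = (5 + B)/((2*f)) = (5 + B)*(1/(2*f)) = (5 + B)/(2*f))
M(r) = -5*(-9 + r)/(2*r) (M(r) = -5*(r - 9)/(r + r) = -5*(-9 + r)/(2*r))
82*((-2 - 4)**2 + M(x(4, -2))) = 82*((-2 - 4)**2 + 5*(9 - (5 - 2)/(2*4))/(2*(((1/2)*(5 - 2)/4)))) = 82*((-6)**2 + 5*(9 - 3/(2*4))/(2*(((1/2)*(1/4)*3)))) = 82*(36 + 5*(9 - 1*3/8)/(2*(3/8))) = 82*(36 + (5/2)*(8/3)*(9 - 3/8)) = 82*(36 + (5/2)*(8/3)*(69/8)) = 82*(36 + 115/2) = 82*(187/2) = 7667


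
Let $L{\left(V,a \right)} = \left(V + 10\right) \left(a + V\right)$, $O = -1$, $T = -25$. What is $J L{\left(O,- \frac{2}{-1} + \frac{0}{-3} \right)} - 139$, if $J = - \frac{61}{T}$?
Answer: $- \frac{2926}{25} \approx -117.04$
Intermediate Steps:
$J = \frac{61}{25}$ ($J = - \frac{61}{-25} = \left(-61\right) \left(- \frac{1}{25}\right) = \frac{61}{25} \approx 2.44$)
$L{\left(V,a \right)} = \left(10 + V\right) \left(V + a\right)$
$J L{\left(O,- \frac{2}{-1} + \frac{0}{-3} \right)} - 139 = \frac{61 \left(\left(-1\right)^{2} + 10 \left(-1\right) + 10 \left(- \frac{2}{-1} + \frac{0}{-3}\right) - \left(- \frac{2}{-1} + \frac{0}{-3}\right)\right)}{25} - 139 = \frac{61 \left(1 - 10 + 10 \left(\left(-2\right) \left(-1\right) + 0 \left(- \frac{1}{3}\right)\right) - \left(\left(-2\right) \left(-1\right) + 0 \left(- \frac{1}{3}\right)\right)\right)}{25} - 139 = \frac{61 \left(1 - 10 + 10 \left(2 + 0\right) - \left(2 + 0\right)\right)}{25} - 139 = \frac{61 \left(1 - 10 + 10 \cdot 2 - 2\right)}{25} - 139 = \frac{61 \left(1 - 10 + 20 - 2\right)}{25} - 139 = \frac{61}{25} \cdot 9 - 139 = \frac{549}{25} - 139 = - \frac{2926}{25}$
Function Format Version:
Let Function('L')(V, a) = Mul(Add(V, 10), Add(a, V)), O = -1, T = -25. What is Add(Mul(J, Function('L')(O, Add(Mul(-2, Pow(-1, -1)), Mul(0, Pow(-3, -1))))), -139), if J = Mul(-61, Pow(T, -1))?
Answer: Rational(-2926, 25) ≈ -117.04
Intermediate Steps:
J = Rational(61, 25) (J = Mul(-61, Pow(-25, -1)) = Mul(-61, Rational(-1, 25)) = Rational(61, 25) ≈ 2.4400)
Function('L')(V, a) = Mul(Add(10, V), Add(V, a))
Add(Mul(J, Function('L')(O, Add(Mul(-2, Pow(-1, -1)), Mul(0, Pow(-3, -1))))), -139) = Add(Mul(Rational(61, 25), Add(Pow(-1, 2), Mul(10, -1), Mul(10, Add(Mul(-2, Pow(-1, -1)), Mul(0, Pow(-3, -1)))), Mul(-1, Add(Mul(-2, Pow(-1, -1)), Mul(0, Pow(-3, -1)))))), -139) = Add(Mul(Rational(61, 25), Add(1, -10, Mul(10, Add(Mul(-2, -1), Mul(0, Rational(-1, 3)))), Mul(-1, Add(Mul(-2, -1), Mul(0, Rational(-1, 3)))))), -139) = Add(Mul(Rational(61, 25), Add(1, -10, Mul(10, Add(2, 0)), Mul(-1, Add(2, 0)))), -139) = Add(Mul(Rational(61, 25), Add(1, -10, Mul(10, 2), Mul(-1, 2))), -139) = Add(Mul(Rational(61, 25), Add(1, -10, 20, -2)), -139) = Add(Mul(Rational(61, 25), 9), -139) = Add(Rational(549, 25), -139) = Rational(-2926, 25)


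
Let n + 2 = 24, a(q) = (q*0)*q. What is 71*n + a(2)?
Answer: 1562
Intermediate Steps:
a(q) = 0 (a(q) = 0*q = 0)
n = 22 (n = -2 + 24 = 22)
71*n + a(2) = 71*22 + 0 = 1562 + 0 = 1562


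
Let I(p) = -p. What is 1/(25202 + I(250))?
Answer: 1/24952 ≈ 4.0077e-5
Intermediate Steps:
1/(25202 + I(250)) = 1/(25202 - 1*250) = 1/(25202 - 250) = 1/24952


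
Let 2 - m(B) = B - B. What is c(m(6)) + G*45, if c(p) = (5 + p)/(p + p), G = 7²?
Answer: 8827/4 ≈ 2206.8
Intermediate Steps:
G = 49
m(B) = 2 (m(B) = 2 - (B - B) = 2 - 1*0 = 2 + 0 = 2)
c(p) = (5 + p)/(2*p) (c(p) = (5 + p)/((2*p)) = (5 + p)*(1/(2*p)) = (5 + p)/(2*p))
c(m(6)) + G*45 = (½)*(5 + 2)/2 + 49*45 = (½)*(½)*7 + 2205 = 7/4 + 2205 = 8827/4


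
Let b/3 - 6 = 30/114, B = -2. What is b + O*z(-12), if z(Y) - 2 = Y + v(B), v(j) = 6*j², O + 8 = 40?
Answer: 8869/19 ≈ 466.79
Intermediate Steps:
O = 32 (O = -8 + 40 = 32)
z(Y) = 26 + Y (z(Y) = 2 + (Y + 6*(-2)²) = 2 + (Y + 6*4) = 2 + (Y + 24) = 2 + (24 + Y) = 26 + Y)
b = 357/19 (b = 18 + 3*(30/114) = 18 + 3*(30*(1/114)) = 18 + 3*(5/19) = 18 + 15/19 = 357/19 ≈ 18.789)
b + O*z(-12) = 357/19 + 32*(26 - 12) = 357/19 + 32*14 = 357/19 + 448 = 8869/19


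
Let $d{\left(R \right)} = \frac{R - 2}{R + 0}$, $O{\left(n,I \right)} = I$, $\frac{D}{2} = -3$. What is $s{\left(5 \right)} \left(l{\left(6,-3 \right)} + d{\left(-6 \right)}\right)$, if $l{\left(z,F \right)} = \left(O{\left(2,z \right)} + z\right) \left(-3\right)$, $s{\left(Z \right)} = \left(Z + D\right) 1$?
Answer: $\frac{104}{3} \approx 34.667$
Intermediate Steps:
$D = -6$ ($D = 2 \left(-3\right) = -6$)
$s{\left(Z \right)} = -6 + Z$ ($s{\left(Z \right)} = \left(Z - 6\right) 1 = \left(-6 + Z\right) 1 = -6 + Z$)
$d{\left(R \right)} = \frac{-2 + R}{R}$
$l{\left(z,F \right)} = - 6 z$ ($l{\left(z,F \right)} = \left(z + z\right) \left(-3\right) = 2 z \left(-3\right) = - 6 z$)
$s{\left(5 \right)} \left(l{\left(6,-3 \right)} + d{\left(-6 \right)}\right) = \left(-6 + 5\right) \left(\left(-6\right) 6 + \frac{-2 - 6}{-6}\right) = - (-36 - - \frac{4}{3}) = - (-36 + \frac{4}{3}) = \left(-1\right) \left(- \frac{104}{3}\right) = \frac{104}{3}$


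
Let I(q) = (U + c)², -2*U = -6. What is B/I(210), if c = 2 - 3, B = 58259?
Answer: 58259/4 ≈ 14565.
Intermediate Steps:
U = 3 (U = -½*(-6) = 3)
c = -1
I(q) = 4 (I(q) = (3 - 1)² = 2² = 4)
B/I(210) = 58259/4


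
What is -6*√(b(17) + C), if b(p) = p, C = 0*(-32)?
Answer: -6*√17 ≈ -24.739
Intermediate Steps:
C = 0
-6*√(b(17) + C) = -6*√(17 + 0) = -6*√17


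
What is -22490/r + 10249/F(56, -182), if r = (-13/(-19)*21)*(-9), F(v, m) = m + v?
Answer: 4999/54 ≈ 92.574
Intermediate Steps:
r = -2457/19 (r = (-13*(-1/19)*21)*(-9) = ((13/19)*21)*(-9) = (273/19)*(-9) = -2457/19 ≈ -129.32)
-22490/r + 10249/F(56, -182) = -22490/(-2457/19) + 10249/(-182 + 56) = -22490*(-19/2457) + 10249/(-126) = 32870/189 + 10249*(-1/126) = 32870/189 - 10249/126 = 4999/54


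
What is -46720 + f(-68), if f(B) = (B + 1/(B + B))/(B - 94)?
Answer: -343108597/7344 ≈ -46720.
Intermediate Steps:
f(B) = (B + 1/(2*B))/(-94 + B)
-46720 + f(-68) = -46720 + (½ + (-68)²)/((-68)*(-94 - 68)) = -46720 - 1/68*(½ + 4624)/(-162) = -46720 - 1/68*(-1/162)*9249/2 = -46720 + 3083/7344 = -343108597/7344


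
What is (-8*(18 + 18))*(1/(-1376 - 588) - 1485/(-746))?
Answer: -104968584/183143 ≈ -573.15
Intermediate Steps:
(-8*(18 + 18))*(1/(-1376 - 588) - 1485/(-746)) = (-8*36)*(1/(-1964) - 1485*(-1/746)) = -288*(-1/1964 + 1485/746) = -288*1457897/732572 = -104968584/183143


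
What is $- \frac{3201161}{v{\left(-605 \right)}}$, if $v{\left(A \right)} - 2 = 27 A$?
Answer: $\frac{3201161}{16333} \approx 195.99$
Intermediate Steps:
$v{\left(A \right)} = 2 + 27 A$
$- \frac{3201161}{v{\left(-605 \right)}} = - \frac{3201161}{2 + 27 \left(-605\right)} = - \frac{3201161}{2 - 16335} = - \frac{3201161}{-16333} = \left(-3201161\right) \left(- \frac{1}{16333}\right) = \frac{3201161}{16333}$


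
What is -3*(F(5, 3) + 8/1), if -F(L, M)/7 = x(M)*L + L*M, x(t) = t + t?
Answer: 921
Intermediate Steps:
x(t) = 2*t
F(L, M) = -21*L*M (F(L, M) = -7*((2*M)*L + L*M) = -7*(2*L*M + L*M) = -21*L*M)
-3*(F(5, 3) + 8/1) = -3*(-21*5*3 + 8/1) = -3*(-315 + 8*1) = -3*(-315 + 8) = -3*(-307) = 921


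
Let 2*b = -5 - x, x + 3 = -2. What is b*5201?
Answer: 0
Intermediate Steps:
x = -5 (x = -3 - 2 = -5)
b = 0 (b = (-5 - 1*(-5))/2 = (-5 + 5)/2 = (½)*0 = 0)
b*5201 = 0*5201 = 0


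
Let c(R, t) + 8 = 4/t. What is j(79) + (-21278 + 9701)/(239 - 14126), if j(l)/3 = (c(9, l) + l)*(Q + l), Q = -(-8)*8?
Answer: 11146830394/365691 ≈ 30482.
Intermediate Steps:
Q = 64 (Q = -8*(-8) = 64)
c(R, t) = -8 + 4/t
j(l) = 3*(64 + l)*(-8 + l + 4/l) (j(l) = 3*(((-8 + 4/l) + l)*(64 + l)) = 3*((-8 + l + 4/l)*(64 + l)) = 3*((64 + l)*(-8 + l + 4/l)) = 3*(64 + l)*(-8 + l + 4/l))
j(79) + (-21278 + 9701)/(239 - 14126) = (-1524 + 3*79² + 168*79 + 768/79) + (-21278 + 9701)/(239 - 14126) = (-1524 + 3*6241 + 13272 + 768*(1/79)) - 11577/(-13887) = (-1524 + 18723 + 13272 + 768/79) - 11577*(-1/13887) = 2407977/79 + 3859/4629 = 11146830394/365691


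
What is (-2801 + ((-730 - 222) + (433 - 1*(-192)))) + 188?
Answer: -2940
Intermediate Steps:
(-2801 + ((-730 - 222) + (433 - 1*(-192)))) + 188 = (-2801 + (-952 + (433 + 192))) + 188 = (-2801 + (-952 + 625)) + 188 = (-2801 - 327) + 188 = -3128 + 188 = -2940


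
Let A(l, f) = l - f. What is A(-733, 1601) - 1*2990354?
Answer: -2992688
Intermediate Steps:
A(-733, 1601) - 1*2990354 = (-733 - 1*1601) - 1*2990354 = (-733 - 1601) - 2990354 = -2334 - 2990354 = -2992688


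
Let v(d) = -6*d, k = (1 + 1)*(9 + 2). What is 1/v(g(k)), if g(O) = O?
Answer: -1/132 ≈ -0.0075758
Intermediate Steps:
k = 22 (k = 2*11 = 22)
1/v(g(k)) = 1/(-6*22) = 1/(-132) = -1/132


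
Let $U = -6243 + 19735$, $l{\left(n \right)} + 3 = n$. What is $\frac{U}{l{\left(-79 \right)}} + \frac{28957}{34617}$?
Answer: $- \frac{232339045}{1419297} \approx -163.7$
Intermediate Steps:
$l{\left(n \right)} = -3 + n$
$U = 13492$
$\frac{U}{l{\left(-79 \right)}} + \frac{28957}{34617} = \frac{13492}{-3 - 79} + \frac{28957}{34617} = \frac{13492}{-82} + 28957 \cdot \frac{1}{34617} = 13492 \left(- \frac{1}{82}\right) + \frac{28957}{34617} = - \frac{6746}{41} + \frac{28957}{34617} = - \frac{232339045}{1419297}$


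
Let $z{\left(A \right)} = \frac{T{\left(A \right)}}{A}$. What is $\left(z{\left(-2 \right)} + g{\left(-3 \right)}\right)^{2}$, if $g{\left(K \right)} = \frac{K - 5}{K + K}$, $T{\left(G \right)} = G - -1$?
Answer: $\frac{121}{36} \approx 3.3611$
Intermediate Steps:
$T{\left(G \right)} = 1 + G$ ($T{\left(G \right)} = G + 1 = 1 + G$)
$g{\left(K \right)} = \frac{-5 + K}{2 K}$
$z{\left(A \right)} = \frac{1 + A}{A}$
$\left(z{\left(-2 \right)} + g{\left(-3 \right)}\right)^{2} = \left(\frac{1 - 2}{-2} + \frac{-5 - 3}{2 \left(-3\right)}\right)^{2} = \left(\left(- \frac{1}{2}\right) \left(-1\right) + \frac{1}{2} \left(- \frac{1}{3}\right) \left(-8\right)\right)^{2} = \left(\frac{1}{2} + \frac{4}{3}\right)^{2} = \left(\frac{11}{6}\right)^{2} = \frac{121}{36}$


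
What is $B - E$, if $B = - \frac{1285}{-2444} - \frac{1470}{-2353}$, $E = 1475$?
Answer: $- \frac{651977955}{442364} \approx -1473.8$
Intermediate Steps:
$B = \frac{508945}{442364}$ ($B = \left(-1285\right) \left(- \frac{1}{2444}\right) - - \frac{1470}{2353} = \frac{1285}{2444} + \frac{1470}{2353} = \frac{508945}{442364} \approx 1.1505$)
$B - E = \frac{508945}{442364} - 1475 = - \frac{651977955}{442364}$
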